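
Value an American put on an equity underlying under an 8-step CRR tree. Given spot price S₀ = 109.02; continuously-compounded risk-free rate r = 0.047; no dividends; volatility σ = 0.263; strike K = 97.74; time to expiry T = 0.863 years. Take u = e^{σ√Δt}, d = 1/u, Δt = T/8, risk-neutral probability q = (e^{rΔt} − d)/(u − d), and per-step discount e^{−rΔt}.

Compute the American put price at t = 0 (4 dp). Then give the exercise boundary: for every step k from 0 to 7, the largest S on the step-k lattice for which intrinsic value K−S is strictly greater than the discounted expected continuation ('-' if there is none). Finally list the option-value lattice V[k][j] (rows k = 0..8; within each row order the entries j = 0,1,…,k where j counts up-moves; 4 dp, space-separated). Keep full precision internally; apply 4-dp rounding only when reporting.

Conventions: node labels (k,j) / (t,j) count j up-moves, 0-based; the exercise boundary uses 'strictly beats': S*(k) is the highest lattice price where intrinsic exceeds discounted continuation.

params: Δt=0.10787 u=1.09022 d=0.91725 q=0.50780 e^(-rΔt)=0.99494
t_8 payoffs: 43.1153 32.8140 20.5701 6.0173 0.0000 0.0000 0.0000 0.0000 0.0000
t_7: node(7,0) S=59.5530 payoff=38.1870 vs cont=37.6927 → 38.1870 [stop]  node(7,1) S=70.7837 payoff=26.9563 vs cont=26.4620 → 26.9563 [stop]  node(7,2) S=84.1322 payoff=13.6078 vs cont=13.1135 → 13.6078 [stop]  node(7,3) S=99.9981 payoff=0.0000 vs cont=2.9467 → 2.9467 [wait]  node(7,4) S=118.8559 payoff=0.0000 vs cont=0.0000 → 0.0000 [wait]  node(7,5) S=141.2700 payoff=0.0000 vs cont=0.0000 → 0.0000 [wait]  node(7,6) S=167.9110 payoff=0.0000 vs cont=0.0000 → 0.0000 [wait]  node(7,7) S=199.5761 payoff=0.0000 vs cont=0.0000 → 0.0000 [wait]  ⇒ S*(7)=84.1322
t_6: node(6,0) S=64.9260 payoff=32.8140 vs cont=32.3197 → 32.8140 [stop]  node(6,1) S=77.1699 payoff=20.5701 vs cont=20.0758 → 20.5701 [stop]  node(6,2) S=91.7227 payoff=6.0173 vs cont=8.1526 → 8.1526 [wait]  node(6,3) S=109.0200 payoff=0.0000 vs cont=1.4430 → 1.4430 [wait]  node(6,4) S=129.5792 payoff=0.0000 vs cont=0.0000 → 0.0000 [wait]  node(6,5) S=154.0156 payoff=0.0000 vs cont=0.0000 → 0.0000 [wait]  node(6,6) S=183.0602 payoff=0.0000 vs cont=0.0000 → 0.0000 [wait]  ⇒ S*(6)=77.1699
t_5: node(5,0) S=70.7837 payoff=26.9563 vs cont=26.4620 → 26.9563 [stop]  node(5,1) S=84.1322 payoff=13.6078 vs cont=14.1923 → 14.1923 [wait]  node(5,2) S=99.9981 payoff=0.0000 vs cont=4.7215 → 4.7215 [wait]  node(5,3) S=118.8559 payoff=0.0000 vs cont=0.7067 → 0.7067 [wait]  node(5,4) S=141.2700 payoff=0.0000 vs cont=0.0000 → 0.0000 [wait]  node(5,5) S=167.9110 payoff=0.0000 vs cont=0.0000 → 0.0000 [wait]  ⇒ S*(5)=70.7837
t_4: node(4,0) S=77.1699 payoff=20.5701 vs cont=20.3712 → 20.5701 [stop]  node(4,1) S=91.7227 payoff=6.0173 vs cont=9.3355 → 9.3355 [wait]  node(4,2) S=109.0200 payoff=0.0000 vs cont=2.6692 → 2.6692 [wait]  node(4,3) S=129.5792 payoff=0.0000 vs cont=0.3461 → 0.3461 [wait]  node(4,4) S=154.0156 payoff=0.0000 vs cont=0.0000 → 0.0000 [wait]  ⇒ S*(4)=77.1699
t_3: node(3,0) S=84.1322 payoff=13.6078 vs cont=14.7900 → 14.7900 [wait]  node(3,1) S=99.9981 payoff=0.0000 vs cont=5.9202 → 5.9202 [wait]  node(3,2) S=118.8559 payoff=0.0000 vs cont=1.4819 → 1.4819 [wait]  node(3,3) S=141.2700 payoff=0.0000 vs cont=0.1695 → 0.1695 [wait]  ⇒ S*(3)=-
t_2: node(2,0) S=91.7227 payoff=6.0173 vs cont=10.2339 → 10.2339 [wait]  node(2,1) S=109.0200 payoff=0.0000 vs cont=3.6479 → 3.6479 [wait]  node(2,2) S=129.5792 payoff=0.0000 vs cont=0.8113 → 0.8113 [wait]  ⇒ S*(2)=-
t_1: node(1,0) S=99.9981 payoff=0.0000 vs cont=6.8546 → 6.8546 [wait]  node(1,1) S=118.8559 payoff=0.0000 vs cont=2.1963 → 2.1963 [wait]  ⇒ S*(1)=-
t_0: node(0,0) S=109.0200 payoff=0.0000 vs cont=4.4664 → 4.4664 [wait]  ⇒ S*(0)=-

price = 4.4664
boundary = - - - - 77.1699 70.7837 77.1699 84.1322
tree:
4.4664
6.8546 2.1963
10.2339 3.6479 0.8113
14.7900 5.9202 1.4819 0.1695
20.5701 9.3355 2.6692 0.3461 0.0000
26.9563 14.1923 4.7215 0.7067 0.0000 0.0000
32.8140 20.5701 8.1526 1.4430 0.0000 0.0000 0.0000
38.1870 26.9563 13.6078 2.9467 0.0000 0.0000 0.0000 0.0000
43.1153 32.8140 20.5701 6.0173 0.0000 0.0000 0.0000 0.0000 0.0000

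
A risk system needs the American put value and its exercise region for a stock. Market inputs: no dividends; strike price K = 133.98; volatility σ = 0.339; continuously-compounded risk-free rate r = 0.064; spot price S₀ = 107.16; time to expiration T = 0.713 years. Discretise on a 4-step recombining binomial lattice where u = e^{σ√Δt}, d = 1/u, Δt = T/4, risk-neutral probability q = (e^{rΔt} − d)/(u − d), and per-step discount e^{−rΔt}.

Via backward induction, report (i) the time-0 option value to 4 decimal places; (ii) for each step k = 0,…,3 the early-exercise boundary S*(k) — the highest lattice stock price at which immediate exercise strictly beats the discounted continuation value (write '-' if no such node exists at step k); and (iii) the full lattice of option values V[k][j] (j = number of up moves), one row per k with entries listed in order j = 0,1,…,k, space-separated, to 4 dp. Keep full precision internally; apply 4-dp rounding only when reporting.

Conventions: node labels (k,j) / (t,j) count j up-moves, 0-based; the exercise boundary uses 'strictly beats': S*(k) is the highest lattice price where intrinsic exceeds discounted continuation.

price = 28.3048
boundary = - 92.8698 107.1600 92.8698
tree:
28.3048
41.1102 16.3580
53.4948 26.8200 6.4435
64.2278 41.1102 13.1459 0.0000
73.5295 53.4948 26.8200 0.0000 0.0000

params: Δt=0.17825 u=1.15387 d=0.86665 q=0.50422 e^(-rΔt)=0.98866
t_4 payoffs: 73.5295 53.4948 26.8200 0.0000 0.0000
t_3: node(3,0) S=69.7522 payoff=64.2278 vs cont=62.7080 → 64.2278 [stop]  node(3,1) S=92.8698 payoff=41.1102 vs cont=39.5905 → 41.1102 [stop]  node(3,2) S=123.6491 payoff=10.3309 vs cont=13.1459 → 13.1459 [wait]  node(3,3) S=164.6294 payoff=0.0000 vs cont=0.0000 → 0.0000 [wait]  ⇒ S*(3)=92.8698
t_2: node(2,0) S=80.4852 payoff=53.4948 vs cont=51.9750 → 53.4948 [stop]  node(2,1) S=107.1600 payoff=26.8200 vs cont=26.7035 → 26.8200 [stop]  node(2,2) S=142.6754 payoff=0.0000 vs cont=6.4435 → 6.4435 [wait]  ⇒ S*(2)=107.1600
t_1: node(1,0) S=92.8698 payoff=41.1102 vs cont=39.5905 → 41.1102 [stop]  node(1,1) S=123.6491 payoff=10.3309 vs cont=16.3580 → 16.3580 [wait]  ⇒ S*(1)=92.8698
t_0: node(0,0) S=107.1600 payoff=26.8200 vs cont=28.3048 → 28.3048 [wait]  ⇒ S*(0)=-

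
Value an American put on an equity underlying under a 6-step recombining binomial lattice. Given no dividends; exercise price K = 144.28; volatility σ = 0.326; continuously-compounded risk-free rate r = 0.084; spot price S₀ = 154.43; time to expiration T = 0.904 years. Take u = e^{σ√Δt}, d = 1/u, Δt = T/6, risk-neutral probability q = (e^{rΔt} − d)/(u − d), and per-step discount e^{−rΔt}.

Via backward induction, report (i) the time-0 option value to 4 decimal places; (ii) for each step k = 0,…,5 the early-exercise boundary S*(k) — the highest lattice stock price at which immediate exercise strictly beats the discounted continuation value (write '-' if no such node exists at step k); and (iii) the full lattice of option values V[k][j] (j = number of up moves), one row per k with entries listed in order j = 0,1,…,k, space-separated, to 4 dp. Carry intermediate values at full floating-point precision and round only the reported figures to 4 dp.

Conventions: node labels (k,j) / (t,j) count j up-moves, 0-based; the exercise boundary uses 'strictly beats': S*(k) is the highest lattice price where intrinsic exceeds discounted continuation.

price = 10.1302
boundary = - - - 105.6490 119.9005 105.6490
tree:
10.1302
16.4305 4.5307
25.7419 8.1904 1.2447
38.6310 14.4096 2.6185 0.0000
51.1885 24.3795 5.5087 0.0000 0.0000
62.2534 38.6310 11.5887 0.0000 0.0000 0.0000
72.0032 51.1885 24.3795 0.0000 0.0000 0.0000 0.0000

params: Δt=0.15067 u=1.13489 d=0.88114 q=0.51860 e^(-rΔt)=0.98742
t_6 payoffs: 72.0032 51.1885 24.3795 0.0000 0.0000 0.0000 0.0000
t_5: node(5,0) S=82.0266 payoff=62.2534 vs cont=60.4389 → 62.2534 [stop]  node(5,1) S=105.6490 payoff=38.6310 vs cont=36.8165 → 38.6310 [stop]  node(5,2) S=136.0743 payoff=8.2057 vs cont=11.5887 → 11.5887 [wait]  node(5,3) S=175.2617 payoff=0.0000 vs cont=0.0000 → 0.0000 [wait]  node(5,4) S=225.7345 payoff=0.0000 vs cont=0.0000 → 0.0000 [wait]  node(5,5) S=290.7427 payoff=0.0000 vs cont=0.0000 → 0.0000 [wait]  ⇒ S*(5)=105.6490
t_4: node(4,0) S=93.0915 payoff=51.1885 vs cont=49.3740 → 51.1885 [stop]  node(4,1) S=119.9005 payoff=24.3795 vs cont=24.2974 → 24.3795 [stop]  node(4,2) S=154.4300 payoff=0.0000 vs cont=5.5087 → 5.5087 [wait]  node(4,3) S=198.9035 payoff=0.0000 vs cont=0.0000 → 0.0000 [wait]  node(4,4) S=256.1848 payoff=0.0000 vs cont=0.0000 → 0.0000 [wait]  ⇒ S*(4)=119.9005
t_3: node(3,0) S=105.6490 payoff=38.6310 vs cont=36.8165 → 38.6310 [stop]  node(3,1) S=136.0743 payoff=8.2057 vs cont=14.4096 → 14.4096 [wait]  node(3,2) S=175.2617 payoff=0.0000 vs cont=2.6185 → 2.6185 [wait]  node(3,3) S=225.7345 payoff=0.0000 vs cont=0.0000 → 0.0000 [wait]  ⇒ S*(3)=105.6490
t_2: node(2,0) S=119.9005 payoff=24.3795 vs cont=25.7419 → 25.7419 [wait]  node(2,1) S=154.4300 payoff=0.0000 vs cont=8.1904 → 8.1904 [wait]  node(2,2) S=198.9035 payoff=0.0000 vs cont=1.2447 → 1.2447 [wait]  ⇒ S*(2)=-
t_1: node(1,0) S=136.0743 payoff=8.2057 vs cont=16.4305 → 16.4305 [wait]  node(1,1) S=175.2617 payoff=0.0000 vs cont=4.5307 → 4.5307 [wait]  ⇒ S*(1)=-
t_0: node(0,0) S=154.4300 payoff=0.0000 vs cont=10.1302 → 10.1302 [wait]  ⇒ S*(0)=-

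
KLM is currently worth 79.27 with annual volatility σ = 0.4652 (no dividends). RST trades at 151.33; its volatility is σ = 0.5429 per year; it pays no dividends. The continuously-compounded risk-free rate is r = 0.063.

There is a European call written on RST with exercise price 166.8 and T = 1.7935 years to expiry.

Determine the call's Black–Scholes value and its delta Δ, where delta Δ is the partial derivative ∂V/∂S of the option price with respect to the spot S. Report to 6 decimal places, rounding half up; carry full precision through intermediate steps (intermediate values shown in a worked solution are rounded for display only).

σ√T = 0.5429·√1.7935 = 0.727060
d₁ = (ln(S/K) + (r+σ²/2)T) / (σ√T) = (ln(151.33/166.8) + (0.063+0.5429²/2)·1.7935) / 0.727060 = (-0.097333 + 0.377299) / 0.727060 = 0.385066
d₂ = d₁ − σ√T = 0.385066 − 0.727060 = -0.341994
e^{−rT} = 0.893159
N(d₁) = 0.649906,  N(d₂) = 0.366178
Call price V = S·N(d₁) − K·e^{−rT}·N(d₂) = 98.350243 − 54.552749 = 43.797494
Δ = N(d₁) = 0.649906

price = 43.797494
Δ = 0.649906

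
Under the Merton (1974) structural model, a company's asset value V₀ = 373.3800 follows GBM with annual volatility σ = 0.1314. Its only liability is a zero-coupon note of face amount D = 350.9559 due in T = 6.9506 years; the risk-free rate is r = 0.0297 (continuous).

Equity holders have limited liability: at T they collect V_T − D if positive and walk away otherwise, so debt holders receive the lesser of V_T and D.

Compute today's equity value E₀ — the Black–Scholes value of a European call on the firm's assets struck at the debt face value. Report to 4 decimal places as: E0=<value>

E0=101.9734

Work the structural quantities from V₀ = 373.3800 against face 350.9559:
d₁ = [ln(V₀/D) + (r + σ²/2)T] / (σ√T)
   = [ln(373.3800/350.9559) + (0.0297 + 0.5·0.1314²)·6.9506] / (0.1314·√6.9506)
   = [0.061936 + 0.266437] / 0.346423 = 0.947897
d₂ = d₁ − σ√T = 0.947897 − 0.346423 = 0.601475
N(d₁) = 0.828409,  N(d₂) = 0.726238,  e^(−rT) = 0.813481
E₀ = V₀·N(d₁) − D·e^(−rT)·N(d₂)
   = 373.3800·0.828409 − 350.9559·0.813481·0.726238 = 101.973414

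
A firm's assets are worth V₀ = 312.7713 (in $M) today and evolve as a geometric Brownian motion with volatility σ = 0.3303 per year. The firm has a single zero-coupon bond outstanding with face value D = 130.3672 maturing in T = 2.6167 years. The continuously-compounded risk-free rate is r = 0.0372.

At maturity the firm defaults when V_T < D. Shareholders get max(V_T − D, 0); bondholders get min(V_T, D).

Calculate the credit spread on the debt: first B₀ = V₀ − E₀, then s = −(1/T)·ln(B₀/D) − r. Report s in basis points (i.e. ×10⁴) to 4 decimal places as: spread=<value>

spread=44.0998

Work the structural quantities from V₀ = 312.7713 against face 130.3672:
d₁ = [ln(V₀/D) + (r + σ²/2)T] / (σ√T)
   = [ln(312.7713/130.3672) + (0.0372 + 0.5·0.3303²)·2.6167] / (0.3303·√2.6167)
   = [0.875117 + 0.240080] / 0.534300 = 2.087209
d₂ = d₁ − σ√T = 2.087209 − 0.534300 = 1.552909
N(d₁) = 0.981565,  N(d₂) = 0.939778,  e^(−rT) = 0.907246
E₀ = V₀·N(d₁) − D·e^(−rT)·N(d₂)
   = 312.7713·0.981565 − 130.3672·0.907246·0.939778 = 195.853136
B₀ = V₀ − E₀ = 312.7713 − 195.853136 = 116.918164
spread = −(1/T)·ln(B₀/D) − r = −(1/2.6167)·ln(116.918164/130.3672) − 0.0372 = 0.00440998
in basis points: 0.00440998 × 10⁴ = 44.0998 bp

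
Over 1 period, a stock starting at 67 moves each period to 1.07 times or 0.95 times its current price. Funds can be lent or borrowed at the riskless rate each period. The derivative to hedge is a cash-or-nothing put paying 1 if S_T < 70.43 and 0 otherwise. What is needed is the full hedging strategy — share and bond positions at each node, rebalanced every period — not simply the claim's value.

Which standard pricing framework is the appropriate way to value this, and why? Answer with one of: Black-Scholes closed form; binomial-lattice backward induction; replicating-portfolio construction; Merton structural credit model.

Key observation: the mandate to exhibit the hedge at every date and state singles out the replicating-portfolio construction on the 1-period tree with factors 1.07 and 0.95 from 67.

framework: replicating-portfolio construction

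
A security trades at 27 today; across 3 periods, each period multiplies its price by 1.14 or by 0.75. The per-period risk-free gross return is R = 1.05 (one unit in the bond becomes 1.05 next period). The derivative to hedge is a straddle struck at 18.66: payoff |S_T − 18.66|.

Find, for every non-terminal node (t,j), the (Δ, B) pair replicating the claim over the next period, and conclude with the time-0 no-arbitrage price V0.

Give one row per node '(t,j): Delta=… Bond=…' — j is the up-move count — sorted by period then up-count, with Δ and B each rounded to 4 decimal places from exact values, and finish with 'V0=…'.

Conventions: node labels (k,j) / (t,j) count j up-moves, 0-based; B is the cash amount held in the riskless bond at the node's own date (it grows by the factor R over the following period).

Arbitrage-free pricing uses the up-move probability p* = (R−d)/(u−d) = 0.7692, discounting each step at R = 1.05.
Expiry values: V(3,0)=7.2694, V(3,1)=1.3463, V(3,2)=7.6569, V(3,3)=21.3417
Node (2,0) S=15.1875: V=(p*·1.3463+(1−p*)·7.2694)/1.05=2.5839; Δ=(1.3463−7.2694)/(17.3137−11.3906)=-1.0000; B=V−Δ·S=17.7714
Node (2,1) S=23.0850: V=(p*·7.6569+(1−p*)·1.3463)/1.05=5.9053; Δ=(7.6569−1.3463)/(26.3169−17.3137)=0.7009; B=V−Δ·S=-10.2758
Node (2,2) S=35.0892: V=(p*·21.3417+(1−p*)·7.6569)/1.05=17.3178; Δ=(21.3417−7.6569)/(40.0017−26.3169)=1.0000; B=V−Δ·S=-17.7714
Node (1,0) S=20.2500: V=(p*·5.9053+(1−p*)·2.5839)/1.05=4.8941; Δ=(5.9053−2.5839)/(23.0850−15.1875)=0.4206; B=V−Δ·S=-3.6223
Node (1,1) S=30.7800: V=(p*·17.3178+(1−p*)·5.9053)/1.05=13.9849; Δ=(17.3178−5.9053)/(35.0892−23.0850)=0.9507; B=V−Δ·S=-15.2778
Node (0,0) S=27.0000: V=(p*·13.9849+(1−p*)·4.8941)/1.05=11.3210; Δ=(13.9849−4.8941)/(30.7800−20.2500)=0.8633; B=V−Δ·S=-11.9886
Sanity check at the root: Δ(0,0)·S0 + B(0,0) reproduces V0 = 11.3210.

(0,0): Delta=0.8633 Bond=-11.9886
(1,0): Delta=0.4206 Bond=-3.6223
(1,1): Delta=0.9507 Bond=-15.2778
(2,0): Delta=-1.0000 Bond=17.7714
(2,1): Delta=0.7009 Bond=-10.2758
(2,2): Delta=1.0000 Bond=-17.7714
V0=11.3210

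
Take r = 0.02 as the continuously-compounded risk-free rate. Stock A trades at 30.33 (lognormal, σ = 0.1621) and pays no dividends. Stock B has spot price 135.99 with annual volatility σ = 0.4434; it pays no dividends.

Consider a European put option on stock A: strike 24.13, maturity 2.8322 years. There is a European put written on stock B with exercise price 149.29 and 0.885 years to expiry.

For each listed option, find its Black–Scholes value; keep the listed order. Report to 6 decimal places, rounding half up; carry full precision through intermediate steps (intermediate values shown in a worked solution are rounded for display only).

[stock A put K=24.13]
σ√T = 0.1621·√2.8322 = 0.272800
d₁ = (ln(S/K) + (r+σ²/2)T) / (σ√T) = (ln(30.33/24.13) + (0.02+0.1621²/2)·2.8322) / 0.272800 = (0.228681 + 0.093854) / 0.272800 = 1.182313
d₂ = d₁ − σ√T = 1.182313 − 0.272800 = 0.909513
e^{−rT} = 0.944930
N(−d₁) = 0.118541,  N(−d₂) = 0.181540
price = K·e^{−rT}·N(−d₂) − S·N(−d₁) = 4.139319 − 3.595341 = 0.543979
[stock B put K=149.29]
σ√T = 0.4434·√0.885 = 0.417126
d₁ = (ln(S/K) + (r+σ²/2)T) / (σ√T) = (ln(135.99/149.29) + (0.02+0.4434²/2)·0.885) / 0.417126 = (-0.093309 + 0.104697) / 0.417126 = 0.027300
d₂ = d₁ − σ√T = 0.027300 − 0.417126 = -0.389826
e^{−rT} = 0.982456
N(−d₁) = 0.489110,  N(−d₂) = 0.651667
price = K·e^{−rT}·N(−d₂) − S·N(−d₁) = 95.580569 − 66.514079 = 29.066491

price(stock A put K=24.13) = 0.543979
price(stock B put K=149.29) = 29.066491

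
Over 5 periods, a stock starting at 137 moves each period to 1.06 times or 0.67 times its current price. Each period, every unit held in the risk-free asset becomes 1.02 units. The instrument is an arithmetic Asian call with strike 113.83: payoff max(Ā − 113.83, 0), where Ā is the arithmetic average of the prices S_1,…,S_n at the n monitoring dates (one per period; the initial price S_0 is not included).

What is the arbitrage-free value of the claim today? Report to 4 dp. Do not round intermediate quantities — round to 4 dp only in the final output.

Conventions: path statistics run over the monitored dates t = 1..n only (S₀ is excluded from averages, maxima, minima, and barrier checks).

No-arbitrage gives p* = (R−d)/(u−d) = 0.8974: enumerate every path, weight its payoff by its p*-probability, and discount by R^5.
Enumerate all 2^5 = 32 price paths (U = up ×1.06, D = down ×0.67); each path with k up-moves has probability p*^k·(1−p*)^(5−k).
DDDDD: Ā=48.1195, payoff=0.0000, prob=0.000011
UDDDD: Ā=76.1294, payoff=0.0000, prob=0.000099
DUDDD: Ā=65.4434, payoff=0.0000, prob=0.000099
UUDDD: Ā=103.5373, payoff=0.0000, prob=0.000869
DDUDD: Ā=58.2838, payoff=0.0000, prob=0.000099
UDUDD: Ā=92.2101, payoff=0.0000, prob=0.000869
DUUDD: Ā=81.5241, payoff=0.0000, prob=0.000869
UUUDD: Ā=128.9785, payoff=15.1485, prob=0.007603
DDDUD: Ā=53.4868, payoff=0.0000, prob=0.000099
UDDUD: Ā=84.6209, payoff=0.0000, prob=0.000869
DUDUD: Ā=73.9349, payoff=0.0000, prob=0.000869
UUDUD: Ā=116.9717, payoff=3.1417, prob=0.007603
DDUUD: Ā=66.7753, payoff=0.0000, prob=0.000869
UDUUD: Ā=105.6445, payoff=0.0000, prob=0.007603
DUUUD: Ā=94.9585, payoff=0.0000, prob=0.007603
UUUUD: Ā=150.2329, payoff=36.4029, prob=0.066529
DDDDU: Ā=50.2729, payoff=0.0000, prob=0.000099
UDDDU: Ā=79.5362, payoff=0.0000, prob=0.000869
DUDDU: Ā=68.8502, payoff=0.0000, prob=0.000869
UUDDU: Ā=108.9271, payoff=0.0000, prob=0.007603
DDUDU: Ā=61.6906, payoff=0.0000, prob=0.000869
UDUDU: Ā=97.6000, payoff=0.0000, prob=0.007603
DUUDU: Ā=86.9140, payoff=0.0000, prob=0.007603
UUUDU: Ā=137.5057, payoff=23.6757, prob=0.066529
DDDUU: Ā=56.8936, payoff=0.0000, prob=0.000869
UDDUU: Ā=90.0108, payoff=0.0000, prob=0.007603
DUDUU: Ā=79.3248, payoff=0.0000, prob=0.007603
UUDUU: Ā=125.4989, payoff=11.6689, prob=0.066529
DDUUU: Ā=72.1652, payoff=0.0000, prob=0.007603
UDUUU: Ā=114.1718, payoff=0.3418, prob=0.066529
DUUUU: Ā=103.4858, payoff=0.0000, prob=0.066529
UUUUU: Ā=163.7237, payoff=49.8937, prob=0.582126
Price = Σ prob·payoff / R^5 = 33.979521 / 1.104081 = 30.7763

price = 30.7763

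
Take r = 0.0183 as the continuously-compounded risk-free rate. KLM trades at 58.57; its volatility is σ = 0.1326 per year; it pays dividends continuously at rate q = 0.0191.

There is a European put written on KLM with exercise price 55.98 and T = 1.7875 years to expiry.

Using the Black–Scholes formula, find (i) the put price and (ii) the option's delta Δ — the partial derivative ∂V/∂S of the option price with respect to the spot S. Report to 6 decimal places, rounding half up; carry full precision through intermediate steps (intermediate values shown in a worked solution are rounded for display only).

price = 2.818093
Δ = -0.356180

σ√T = 0.1326·√1.7875 = 0.177283
d₁ = (ln(S/K) + (r−q+σ²/2)T) / (σ√T) = (ln(58.57/55.98) + (0.0183−0.0191+0.1326²/2)·1.7875) / 0.177283 = (0.045228 + 0.014285) / 0.177283 = 0.335694
d₂ = d₁ − σ√T = 0.335694 − 0.177283 = 0.158411
e^{−rT} = 0.967818
e^{−qT} = 0.966435
N(−d₁) = 0.368551,  N(−d₂) = 0.437066
Put price V = K·e^{−rT}·N(−d₂) − S·e^{−qT}·N(−d₁) = 23.679584 − 20.861491 = 2.818093
Δ = −e^{−qT}·N(−d₁) = -0.356180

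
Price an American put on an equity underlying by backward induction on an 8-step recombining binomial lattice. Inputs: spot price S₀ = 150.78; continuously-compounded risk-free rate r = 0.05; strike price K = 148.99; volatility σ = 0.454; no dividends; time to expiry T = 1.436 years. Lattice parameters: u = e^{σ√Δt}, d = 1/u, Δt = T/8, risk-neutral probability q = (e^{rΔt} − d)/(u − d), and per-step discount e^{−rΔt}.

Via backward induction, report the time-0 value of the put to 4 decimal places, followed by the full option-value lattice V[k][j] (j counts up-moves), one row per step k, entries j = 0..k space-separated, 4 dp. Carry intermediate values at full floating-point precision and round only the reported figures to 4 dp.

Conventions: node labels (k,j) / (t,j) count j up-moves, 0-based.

Δt=0.17950  u=1.21209  d=0.82502  q=0.47535  discount=0.99107
step 8 (expiry): payoffs max(K−S,0) = 116.6263 101.4423 79.1345 46.3605 0.0000 0.0000 0.0000 0.0000 0.0000
k=7: (k=7,j=0): S=39.2278, K−S=109.7622, hold=108.4310 ⇒ V=109.7622 exercise | (k=7,j=1): S=57.6322, K−S=91.3578, hold=90.0266 ⇒ V=91.3578 exercise | (k=7,j=2): S=84.6713, K−S=64.3187, hold=62.9874 ⇒ V=64.3187 exercise | (k=7,j=3): S=124.3964, K−S=24.5936, hold=24.1056 ⇒ V=24.5936 exercise | (k=7,j=4): S=182.7593, K−S=0.0000, hold=0.0000 ⇒ V=0.0000 continue | (k=7,j=5): S=268.5041, K−S=0.0000, hold=0.0000 ⇒ V=0.0000 continue | (k=7,j=6): S=394.4777, K−S=0.0000, hold=0.0000 ⇒ V=0.0000 continue | (k=7,j=7): S=579.5541, K−S=0.0000, hold=0.0000 ⇒ V=0.0000 continue
k=6: (k=6,j=0): S=47.5477, K−S=101.4423, hold=100.1111 ⇒ V=101.4423 exercise | (k=6,j=1): S=69.8555, K−S=79.1345, hold=77.8033 ⇒ V=79.1345 exercise | (k=6,j=2): S=102.6295, K−S=46.3605, hold=45.0293 ⇒ V=46.3605 exercise | (k=6,j=3): S=150.7800, K−S=0.0000, hold=12.7877 ⇒ V=12.7877 continue | (k=6,j=4): S=221.5212, K−S=0.0000, hold=0.0000 ⇒ V=0.0000 continue | (k=6,j=5): S=325.4519, K−S=0.0000, hold=0.0000 ⇒ V=0.0000 continue | (k=6,j=6): S=478.1435, K−S=0.0000, hold=0.0000 ⇒ V=0.0000 continue
k=5: (k=5,j=0): S=57.6322, K−S=91.3578, hold=90.0266 ⇒ V=91.3578 exercise | (k=5,j=1): S=84.6713, K−S=64.3187, hold=62.9874 ⇒ V=64.3187 exercise | (k=5,j=2): S=124.3964, K−S=24.5936, hold=30.1300 ⇒ V=30.1300 continue | (k=5,j=3): S=182.7593, K−S=0.0000, hold=6.6491 ⇒ V=6.6491 continue | (k=5,j=4): S=268.5041, K−S=0.0000, hold=0.0000 ⇒ V=0.0000 continue | (k=5,j=5): S=394.4777, K−S=0.0000, hold=0.0000 ⇒ V=0.0000 continue
k=4: (k=4,j=0): S=69.8555, K−S=79.1345, hold=77.8033 ⇒ V=79.1345 exercise | (k=4,j=1): S=102.6295, K−S=46.3605, hold=47.6375 ⇒ V=47.6375 continue | (k=4,j=2): S=150.7800, K−S=0.0000, hold=18.7988 ⇒ V=18.7988 continue | (k=4,j=3): S=221.5212, K−S=0.0000, hold=3.4573 ⇒ V=3.4573 continue | (k=4,j=4): S=325.4519, K−S=0.0000, hold=0.0000 ⇒ V=0.0000 continue
k=3: (k=3,j=0): S=84.6713, K−S=64.3187, hold=63.5891 ⇒ V=64.3187 exercise | (k=3,j=1): S=124.3964, K−S=24.5936, hold=33.6258 ⇒ V=33.6258 continue | (k=3,j=2): S=182.7593, K−S=0.0000, hold=11.4034 ⇒ V=11.4034 continue | (k=3,j=3): S=268.5041, K−S=0.0000, hold=1.7976 ⇒ V=1.7976 continue
k=2: (k=2,j=0): S=102.6295, K−S=46.3605, hold=49.2844 ⇒ V=49.2844 continue | (k=2,j=1): S=150.7800, K−S=0.0000, hold=22.8563 ⇒ V=22.8563 continue | (k=2,j=2): S=221.5212, K−S=0.0000, hold=6.7762 ⇒ V=6.7762 continue
k=1: (k=1,j=0): S=124.3964, K−S=24.5936, hold=36.3937 ⇒ V=36.3937 continue | (k=1,j=1): S=182.7593, K−S=0.0000, hold=15.0767 ⇒ V=15.0767 continue
k=0: (k=0,j=0): S=150.7800, K−S=0.0000, hold=26.0259 ⇒ V=26.0259 continue

price = 26.0259
tree:
26.0259
36.3937 15.0767
49.2844 22.8563 6.7762
64.3187 33.6258 11.4034 1.7976
79.1345 47.6375 18.7988 3.4573 0.0000
91.3578 64.3187 30.1300 6.6491 0.0000 0.0000
101.4423 79.1345 46.3605 12.7877 0.0000 0.0000 0.0000
109.7622 91.3578 64.3187 24.5936 0.0000 0.0000 0.0000 0.0000
116.6263 101.4423 79.1345 46.3605 0.0000 0.0000 0.0000 0.0000 0.0000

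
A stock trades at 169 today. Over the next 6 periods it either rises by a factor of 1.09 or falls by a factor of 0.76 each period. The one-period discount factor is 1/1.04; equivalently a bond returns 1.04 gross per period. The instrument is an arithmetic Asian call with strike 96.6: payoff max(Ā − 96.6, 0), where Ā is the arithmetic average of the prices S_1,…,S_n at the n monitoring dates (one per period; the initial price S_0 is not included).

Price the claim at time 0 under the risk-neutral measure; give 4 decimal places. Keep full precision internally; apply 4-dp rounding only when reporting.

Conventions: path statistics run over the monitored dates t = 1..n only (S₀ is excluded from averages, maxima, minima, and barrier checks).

price = 77.2360

No-arbitrage gives p* = (R−d)/(u−d) = 0.8485: enumerate every path, weight its payoff by its p*-probability, and discount by R^6.
Enumerate all 2^6 = 64 price paths (U = up ×1.09, D = down ×0.76); each path with k up-moves has probability p*^k·(1−p*)^(6−k).
DDDDDD: Ā=72.0067, payoff=0.0000, prob=0.000012
UDDDDD: Ā=103.2727, payoff=6.6727, prob=0.000068
DUDDDD: Ā=93.9777, payoff=0.0000, prob=0.000068
UUDDDD: Ā=134.7839, payoff=38.1839, prob=0.000379
DDUDDD: Ā=86.9135, payoff=0.0000, prob=0.000068
UDUDDD: Ā=124.6523, payoff=28.0523, prob=0.000379
DUUDDD: Ā=115.3573, payoff=18.7573, prob=0.000379
UUUDDD: Ā=165.4467, payoff=68.8467, prob=0.002125
DDDUDD: Ā=81.5447, payoff=0.0000, prob=0.000068
UDDUDD: Ā=116.9523, payoff=20.3523, prob=0.000379
DUDUDD: Ā=107.6573, payoff=11.0573, prob=0.000379
UUDUDD: Ā=154.4033, payoff=57.8033, prob=0.002125
DDUUDD: Ā=100.5931, payoff=3.9931, prob=0.000379
UDUUDD: Ā=144.2717, payoff=47.6717, prob=0.002125
DUUUDD: Ā=134.9767, payoff=38.3767, prob=0.002125
UUUUDD: Ā=193.5851, payoff=96.9851, prob=0.011898
DDDDUD: Ā=77.4645, payoff=0.0000, prob=0.000068
UDDDUD: Ā=111.1004, payoff=14.5004, prob=0.000379
DUDDUD: Ā=101.8054, payoff=5.2054, prob=0.000379
UUDDUD: Ā=146.0103, payoff=49.4103, prob=0.002125
DDUDUD: Ā=94.7412, payoff=0.0000, prob=0.000379
UDUDUD: Ā=135.8788, payoff=39.2788, prob=0.002125
DUUDUD: Ā=126.5838, payoff=29.9838, prob=0.002125
UUUDUD: Ā=181.5478, payoff=84.9478, prob=0.011898
DDDUUD: Ā=89.3724, payoff=0.0000, prob=0.000379
UDDUUD: Ā=128.1788, payoff=31.5788, prob=0.002125
DUDUUD: Ā=118.8838, payoff=22.2838, prob=0.002125
UUDUUD: Ā=170.5044, payoff=73.9044, prob=0.011898
DDUUUD: Ā=111.8196, payoff=15.2196, prob=0.002125
UDUUUD: Ā=160.3728, payoff=63.7728, prob=0.011898
DUUUUD: Ā=151.0778, payoff=54.4778, prob=0.011898
UUUUUD: Ā=216.6774, payoff=120.0774, prob=0.066631
DDDDDU: Ā=74.3635, payoff=0.0000, prob=0.000068
UDDDDU: Ā=106.6528, payoff=10.0528, prob=0.000379
DUDDDU: Ā=97.3578, payoff=0.7578, prob=0.000379
UUDDDU: Ā=139.6316, payoff=43.0316, prob=0.002125
DDUDDU: Ā=90.2936, payoff=0.0000, prob=0.000379
UDUDDU: Ā=129.5001, payoff=32.9001, prob=0.002125
DUUDDU: Ā=120.2051, payoff=23.6051, prob=0.002125
UUUDDU: Ā=172.3994, payoff=75.7994, prob=0.011898
DDDUDU: Ā=84.9249, payoff=0.0000, prob=0.000379
UDDUDU: Ā=121.8001, payoff=25.2001, prob=0.002125
DUDUDU: Ā=112.5051, payoff=15.9051, prob=0.002125
UUDUDU: Ā=161.3560, payoff=64.7560, prob=0.011898
DDUUDU: Ā=105.4409, payoff=8.8409, prob=0.002125
UDUUDU: Ā=151.2245, payoff=54.6245, prob=0.011898
DUUUDU: Ā=141.9295, payoff=45.3295, prob=0.011898
UUUUDU: Ā=203.5567, payoff=106.9567, prob=0.066631
DDDDUU: Ā=80.8446, payoff=0.0000, prob=0.000379
UDDDUU: Ā=115.9481, payoff=19.3481, prob=0.002125
DUDDUU: Ā=106.6531, payoff=10.0531, prob=0.002125
UUDDUU: Ā=152.9631, payoff=56.3631, prob=0.011898
DDUDUU: Ā=99.5889, payoff=2.9889, prob=0.002125
UDUDUU: Ā=142.8315, payoff=46.2315, prob=0.011898
DUUDUU: Ā=133.5365, payoff=36.9365, prob=0.011898
UUUDUU: Ā=191.5195, payoff=94.9195, prob=0.066631
DDDUUU: Ā=94.2201, payoff=0.0000, prob=0.002125
UDDUUU: Ā=135.1315, payoff=38.5315, prob=0.011898
DUDUUU: Ā=125.8365, payoff=29.2365, prob=0.011898
UUDUUU: Ā=180.4761, payoff=83.8761, prob=0.066631
DDUUUU: Ā=118.7723, payoff=22.1723, prob=0.011898
UDUUUU: Ā=170.3445, payoff=73.7445, prob=0.066631
DUUUUU: Ā=161.0495, payoff=64.4495, prob=0.066631
UUUUUU: Ā=230.9789, payoff=134.3789, prob=0.373134
Price = Σ prob·payoff / R^6 = 97.728220 / 1.265319 = 77.2360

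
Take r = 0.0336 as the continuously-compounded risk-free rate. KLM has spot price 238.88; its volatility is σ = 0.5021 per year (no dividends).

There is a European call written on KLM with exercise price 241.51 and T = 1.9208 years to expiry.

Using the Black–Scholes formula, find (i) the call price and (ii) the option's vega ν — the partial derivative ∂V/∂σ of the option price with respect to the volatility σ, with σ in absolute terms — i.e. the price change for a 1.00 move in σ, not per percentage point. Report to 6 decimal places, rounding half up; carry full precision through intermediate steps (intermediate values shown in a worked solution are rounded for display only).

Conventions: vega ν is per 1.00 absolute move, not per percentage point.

price = 69.718816
ν = 120.675301

σ√T = 0.5021·√1.9208 = 0.695875
d₁ = (ln(S/K) + (r+σ²/2)T) / (σ√T) = (ln(238.88/241.51) + (0.0336+0.5021²/2)·1.9208) / 0.695875 = (-0.010950 + 0.306660) / 0.695875 = 0.424948
d₂ = d₁ − σ√T = 0.424948 − 0.695875 = -0.270928
e^{−rT} = 0.937500
N(d₁) = 0.664563,  N(d₂) = 0.393223
Call price V = S·N(d₁) − K·e^{−rT}·N(d₂) = 158.750700 − 89.031884 = 69.718816
φ(d₁) = (1/√(2π))·e^{−d₁²/2} = 0.364500
ν = S·φ(d₁)·√T = 120.675301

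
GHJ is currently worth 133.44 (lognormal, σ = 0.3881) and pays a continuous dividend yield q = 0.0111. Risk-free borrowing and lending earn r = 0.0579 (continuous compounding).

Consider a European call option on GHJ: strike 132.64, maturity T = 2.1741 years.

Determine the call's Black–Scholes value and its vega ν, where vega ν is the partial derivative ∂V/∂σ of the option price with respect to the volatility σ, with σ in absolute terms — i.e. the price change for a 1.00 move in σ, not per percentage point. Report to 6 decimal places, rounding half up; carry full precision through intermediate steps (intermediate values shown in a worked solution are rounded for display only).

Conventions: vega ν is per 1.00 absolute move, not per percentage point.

price = 34.969570
ν = 68.466437

σ√T = 0.3881·√2.1741 = 0.572247
d₁ = (ln(S/K) + (r−q+σ²/2)T) / (σ√T) = (ln(133.44/132.64) + (0.0579−0.0111+0.3881²/2)·2.1741) / 0.572247 = (0.006013 + 0.265481) / 0.572247 = 0.474436
d₂ = d₁ − σ√T = 0.474436 − 0.572247 = -0.097811
e^{−rT} = 0.881720
e^{−qT} = 0.976156
N(d₁) = 0.682405,  N(d₂) = 0.461041
Call price V = S·e^{−qT}·N(d₁) − K·e^{−rT}·N(d₂) = 88.888969 − 53.919399 = 34.969570
φ(d₁) = (1/√(2π))·e^{−d₁²/2} = 0.356478
ν = S·e^{−qT}·φ(d₁)·√T = 68.466437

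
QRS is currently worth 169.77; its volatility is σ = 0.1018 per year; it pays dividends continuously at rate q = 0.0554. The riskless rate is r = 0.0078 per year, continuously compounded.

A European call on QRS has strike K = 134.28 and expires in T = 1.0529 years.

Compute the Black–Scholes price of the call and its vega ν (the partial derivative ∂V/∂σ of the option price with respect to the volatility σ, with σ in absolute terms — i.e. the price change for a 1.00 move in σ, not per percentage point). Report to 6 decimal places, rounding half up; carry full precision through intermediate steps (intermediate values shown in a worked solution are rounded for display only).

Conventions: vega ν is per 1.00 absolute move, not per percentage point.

σ√T = 0.1018·√1.0529 = 0.104458
d₁ = (ln(S/K) + (r−q+σ²/2)T) / (σ√T) = (ln(169.77/134.28) + (0.0078−0.0554+0.1018²/2)·1.0529) / 0.104458 = (0.234517 − 0.044662) / 0.104458 = 1.817527
d₂ = d₁ − σ√T = 1.817527 − 0.104458 = 1.713069
e^{−rT} = 0.991821
e^{−qT} = 0.943338
N(d₁) = 0.965432,  N(d₂) = 0.956650
Call price V = S·e^{−qT}·N(d₁) − K·e^{−rT}·N(d₂) = 154.614371 − 127.408311 = 27.206060
φ(d₁) = (1/√(2π))·e^{−d₁²/2} = 0.076486
ν = S·e^{−qT}·φ(d₁)·√T = 12.569170

price = 27.206060
ν = 12.569170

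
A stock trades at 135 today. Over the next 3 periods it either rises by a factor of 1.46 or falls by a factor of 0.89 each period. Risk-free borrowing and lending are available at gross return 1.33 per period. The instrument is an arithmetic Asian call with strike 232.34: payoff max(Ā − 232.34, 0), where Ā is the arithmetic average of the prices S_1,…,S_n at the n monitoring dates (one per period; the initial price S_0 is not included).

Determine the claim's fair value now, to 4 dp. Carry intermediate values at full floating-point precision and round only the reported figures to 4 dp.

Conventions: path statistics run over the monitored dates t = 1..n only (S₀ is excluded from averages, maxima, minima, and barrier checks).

price = 14.4011

With p* = (R−d)/(u−d) = 0.7719, sum probability × payoff across the paths and divide by R^3.
Enumerate all 2^3 = 8 price paths (U = up ×1.46, D = down ×0.89); each path with k up-moves has probability p*^k·(1−p*)^(3−k).
DDD: Ā=107.4181, payoff=0.0000, prob=0.011863
UDD: Ā=176.2140, payoff=0.0000, prob=0.040153
DUD: Ā=150.5640, payoff=0.0000, prob=0.040153
UUD: Ā=246.9926, payoff=14.6526, prob=0.135901
DDU: Ā=127.7355, payoff=0.0000, prob=0.040153
UDU: Ā=209.5436, payoff=0.0000, prob=0.135901
DUU: Ā=183.8936, payoff=0.0000, prob=0.135901
UUU: Ā=301.6681, payoff=69.3281, prob=0.459974
Price = Σ prob·payoff / R^3 = 33.880453 / 2.352637 = 14.4011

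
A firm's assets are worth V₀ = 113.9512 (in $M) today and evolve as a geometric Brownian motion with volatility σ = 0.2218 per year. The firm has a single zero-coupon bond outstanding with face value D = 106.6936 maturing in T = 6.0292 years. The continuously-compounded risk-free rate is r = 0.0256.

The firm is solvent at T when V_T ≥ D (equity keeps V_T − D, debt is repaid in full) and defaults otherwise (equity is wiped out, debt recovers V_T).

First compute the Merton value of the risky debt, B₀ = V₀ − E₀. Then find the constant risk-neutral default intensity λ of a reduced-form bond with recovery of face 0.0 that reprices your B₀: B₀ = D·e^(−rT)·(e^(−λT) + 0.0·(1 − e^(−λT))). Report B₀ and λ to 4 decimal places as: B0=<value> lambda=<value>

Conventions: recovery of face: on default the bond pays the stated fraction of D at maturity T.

With assets at 113.9512 and a single debt payment of 106.6936 at 6.0292 years:
d₁ = [ln(V₀/D) + (r + σ²/2)T] / (σ√T)
   = [ln(113.9512/106.6936) + (0.0256 + 0.5·0.2218²)·6.0292] / (0.2218·√6.0292)
   = [0.065809 + 0.302651] / 0.544617 = 0.676550
d₂ = d₁ − σ√T = 0.676550 − 0.544617 = 0.131932
N(d₁) = 0.750654,  N(d₂) = 0.552481,  e^(−rT) = 0.856974
E₀ = V₀·N(d₁) − D·e^(−rT)·N(d₂)
   = 113.9512·0.750654 − 106.6936·0.856974·0.552481 = 35.022569
B₀ = V₀ − E₀ = 113.9512 − 35.022569 = 78.928631
e^(−λT) = (B₀·e^(rT)/D − 0)/(1 − 0) = (78.9286·1.166896/106.6936 − 0)/1 = 0.86323354
λ = −ln(0.86323354)/6.0292 = 0.024393

B0=78.9286 lambda=0.0244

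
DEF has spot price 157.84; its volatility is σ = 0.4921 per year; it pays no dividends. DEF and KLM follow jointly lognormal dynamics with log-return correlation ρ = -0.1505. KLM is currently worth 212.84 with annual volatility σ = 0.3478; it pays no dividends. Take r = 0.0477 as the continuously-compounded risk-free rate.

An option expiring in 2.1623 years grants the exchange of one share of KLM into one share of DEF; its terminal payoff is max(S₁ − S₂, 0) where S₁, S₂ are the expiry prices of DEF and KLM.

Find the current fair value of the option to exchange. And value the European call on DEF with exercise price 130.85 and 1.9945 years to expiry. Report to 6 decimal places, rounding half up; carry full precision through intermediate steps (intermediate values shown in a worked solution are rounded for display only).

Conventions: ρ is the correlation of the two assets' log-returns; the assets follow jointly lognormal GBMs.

σ_eff = √(σ₁² + σ₂² − 2ρσ₁σ₂) = √(0.4921² + 0.3478² − 2·-0.1505·0.4921·0.3478) = 0.643929
d₁ = (ln(S₁/S₂) + (q₂ − q₁ + σ_eff²/2)T) / (σ_eff√T) = (ln(157.84/212.84) + (0.0 − 0.0 + 0.207322)·2.1623) / 0.946882 = 0.157711
d₂ = d₁ − σ_eff√T = 0.157711 − 0.946882 = -0.789171
N(d₁) = 0.562658,  N(d₂) = 0.215006
V = S₁·e^{−q₁T}·N(d₁) − S₂·e^{−q₂T}·N(d₂) = 88.809895 − 45.761901 = 43.047994
[vanilla: DEF call K=130.85]
σ√T = 0.4921·√1.9945 = 0.694977
d₁ = (ln(S/K) + (r+σ²/2)T) / (σ√T) = (ln(157.84/130.85) + (0.0477+0.4921²/2)·1.9945) / 0.694977 = (0.187530 + 0.336634) / 0.694977 = 0.754218
d₂ = d₁ − σ√T = 0.754218 − 0.694977 = 0.059241
e^{−rT} = 0.909248
N(d₁) = 0.774641,  N(d₂) = 0.523620
price = S·N(d₁) − K·e^{−rT}·N(d₂) = 122.269326 − 62.297737 = 59.971589

exchange price = 43.047994
price(DEF call K=130.85) = 59.971589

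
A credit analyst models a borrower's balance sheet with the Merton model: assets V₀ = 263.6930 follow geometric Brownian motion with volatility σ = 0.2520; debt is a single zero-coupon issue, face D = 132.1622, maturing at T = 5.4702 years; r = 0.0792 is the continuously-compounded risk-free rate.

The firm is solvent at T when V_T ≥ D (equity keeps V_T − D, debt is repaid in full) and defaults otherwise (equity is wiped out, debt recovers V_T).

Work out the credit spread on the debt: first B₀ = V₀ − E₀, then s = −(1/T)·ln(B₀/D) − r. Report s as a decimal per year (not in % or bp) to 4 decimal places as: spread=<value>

spread=0.0020

With assets at 263.6930 and a single debt payment of 132.1622 at 5.4702 years:
d₁ = [ln(V₀/D) + (r + σ²/2)T] / (σ√T)
   = [ln(263.6930/132.1622) + (0.0792 + 0.5·0.2520²)·5.4702] / (0.2520·√5.4702)
   = [0.690756 + 0.606930] / 0.589389 = 2.201746
d₂ = d₁ − σ√T = 2.201746 − 0.589389 = 1.612357
N(d₁) = 0.986158,  N(d₂) = 0.946558,  e^(−rT) = 0.648405
E₀ = V₀·N(d₁) − D·e^(−rT)·N(d₂)
   = 263.6930·0.986158 − 132.1622·0.648405·0.946558 = 178.928139
B₀ = V₀ − E₀ = 263.6930 − 178.928139 = 84.764861
spread = −(1/T)·ln(B₀/D) − r = −(1/5.4702)·ln(84.764861/132.1622) − 0.0792 = 0.00199427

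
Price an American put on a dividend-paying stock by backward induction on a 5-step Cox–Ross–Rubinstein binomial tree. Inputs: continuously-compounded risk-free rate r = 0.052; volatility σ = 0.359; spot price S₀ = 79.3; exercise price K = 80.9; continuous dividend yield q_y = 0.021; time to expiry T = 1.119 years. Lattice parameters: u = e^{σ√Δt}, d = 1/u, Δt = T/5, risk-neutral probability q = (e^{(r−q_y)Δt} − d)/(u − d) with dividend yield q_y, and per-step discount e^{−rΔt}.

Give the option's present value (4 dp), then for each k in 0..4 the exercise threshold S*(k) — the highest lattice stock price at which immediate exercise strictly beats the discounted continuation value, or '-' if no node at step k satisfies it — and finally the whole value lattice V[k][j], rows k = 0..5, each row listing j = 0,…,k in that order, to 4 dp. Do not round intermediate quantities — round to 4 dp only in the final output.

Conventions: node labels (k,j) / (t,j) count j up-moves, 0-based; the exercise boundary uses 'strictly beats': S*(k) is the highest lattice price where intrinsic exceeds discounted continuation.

params: Δt=0.22380 u=1.18511 d=0.84380 q=0.47804 e^(-rΔt)=0.98843
t_5 payoffs: 46.9778 33.2570 13.9863 0.0000 0.0000 0.0000
t_4: node(4,0) S=40.2014 payoff=40.6986 vs cont=39.9510 → 40.6986 [stop]  node(4,1) S=56.4621 payoff=24.4379 vs cont=23.7666 → 24.4379 [stop]  node(4,2) S=79.3000 payoff=1.6000 vs cont=7.2158 → 7.2158 [wait]  node(4,3) S=111.3753 payoff=0.0000 vs cont=0.0000 → 0.0000 [wait]  node(4,4) S=156.4246 payoff=0.0000 vs cont=0.0000 → 0.0000 [wait]  ⇒ S*(4)=56.4621
t_3: node(3,0) S=47.6430 payoff=33.2570 vs cont=32.5443 → 33.2570 [stop]  node(3,1) S=66.9137 payoff=13.9863 vs cont=16.0175 → 16.0175 [wait]  node(3,2) S=93.9791 payoff=0.0000 vs cont=3.7228 → 3.7228 [wait]  node(3,3) S=131.9918 payoff=0.0000 vs cont=0.0000 → 0.0000 [wait]  ⇒ S*(3)=47.6430
t_2: node(2,0) S=56.4621 payoff=24.4379 vs cont=24.7264 → 24.7264 [wait]  node(2,1) S=79.3000 payoff=1.6000 vs cont=10.0228 → 10.0228 [wait]  node(2,2) S=111.3753 payoff=0.0000 vs cont=1.9206 → 1.9206 [wait]  ⇒ S*(2)=-
t_1: node(1,0) S=66.9137 payoff=13.9863 vs cont=17.4927 → 17.4927 [wait]  node(1,1) S=93.9791 payoff=0.0000 vs cont=6.0785 → 6.0785 [wait]  ⇒ S*(1)=-
t_0: node(0,0) S=79.3000 payoff=1.6000 vs cont=11.8970 → 11.8970 [wait]  ⇒ S*(0)=-

price = 11.8970
boundary = - - - 47.6430 56.4621
tree:
11.8970
17.4927 6.0785
24.7264 10.0228 1.9206
33.2570 16.0175 3.7228 0.0000
40.6986 24.4379 7.2158 0.0000 0.0000
46.9778 33.2570 13.9863 0.0000 0.0000 0.0000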